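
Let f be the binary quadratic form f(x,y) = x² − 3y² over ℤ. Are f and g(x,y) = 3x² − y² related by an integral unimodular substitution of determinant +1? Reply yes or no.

D₁ = 12, D₂ = 12
river cycle of f (length 2): (1, 2, -2), (-2, 2, 1)
river cycle of g (length 2): (-1, 2, 2), (2, 2, -1)
cycles differ ⇒ inequivalent

no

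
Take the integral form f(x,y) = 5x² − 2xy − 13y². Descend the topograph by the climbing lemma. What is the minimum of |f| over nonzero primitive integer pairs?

descent: ρ → (-13,2,5)
descent: ρ → (5,8,-10)  [lands on river]
river: ρ → (-10,12,3)
river: ρ → (3,12,-10)
river: ρ → (-10,8,5)
river: ρ → (5,12,-6)
river: ρ → (-6,12,5)
closes: descent 2, river 6
min |a| on river = 3

3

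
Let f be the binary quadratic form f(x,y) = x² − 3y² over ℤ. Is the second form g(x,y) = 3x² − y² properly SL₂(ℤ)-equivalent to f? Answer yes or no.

D₁ = 12, D₂ = 12
river cycle of f (length 2): (1, 2, -2), (-2, 2, 1)
river cycle of g (length 2): (-1, 2, 2), (2, 2, -1)
cycles differ ⇒ inequivalent

no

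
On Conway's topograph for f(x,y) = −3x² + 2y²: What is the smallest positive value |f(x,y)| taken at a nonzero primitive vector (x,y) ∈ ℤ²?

descent: ρ → (2,4,-1)  [lands on river]
river: ρ → (-1,4,2)
closes: descent 1, river 2
min |a| on river = 1

1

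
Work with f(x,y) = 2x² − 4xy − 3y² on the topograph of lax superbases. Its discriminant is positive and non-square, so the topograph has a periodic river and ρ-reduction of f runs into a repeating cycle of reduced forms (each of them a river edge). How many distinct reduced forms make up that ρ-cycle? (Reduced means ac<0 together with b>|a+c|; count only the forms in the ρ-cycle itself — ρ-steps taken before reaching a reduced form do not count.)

D = 40, ⌊√D⌋ = 6
descent: ρ → (-3,4,2)  [lands on river]
river: ρ → (2,4,-3)
river: ρ → (-3,2,3)
river: ρ → (3,4,-2)
river: ρ → (-2,4,3)
river: ρ → (3,2,-3)
ρ-cycle length = 6 (tail of 1 descent step not counted)

6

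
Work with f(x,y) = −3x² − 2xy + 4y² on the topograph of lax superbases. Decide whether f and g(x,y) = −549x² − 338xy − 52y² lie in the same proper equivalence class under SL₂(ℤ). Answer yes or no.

D₁ = 52, D₂ = 52
river cycle of f (length 10): (4, 2, -3), (-3, 4, 3), (3, 2, -4), (-4, 6, 1), (1, 6, -4), (-4, 2, 3), (3, 4, -3), (-3, 2, 4), (4, 6, -1), (-1, 6, 4)
river cycle of g (length 10): (-3, 4, 3), (3, 2, -4), (-4, 6, 1), (1, 6, -4), (-4, 2, 3), (3, 4, -3), (-3, 2, 4), (4, 6, -1), (-1, 6, 4), (4, 2, -3)
cycles coincide ⇒ equivalent

yes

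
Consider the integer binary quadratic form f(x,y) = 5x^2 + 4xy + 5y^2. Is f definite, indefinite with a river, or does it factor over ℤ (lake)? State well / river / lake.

D = b²−4ac = 4² − 4·5·5 = -84
D < 0 ⇒ definite ⇒ every region one sign ⇒ single well

well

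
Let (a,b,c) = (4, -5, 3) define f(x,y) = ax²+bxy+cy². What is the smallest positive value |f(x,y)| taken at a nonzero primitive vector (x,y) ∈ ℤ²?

translate: b→3 (≡-5 mod 8), so (4,-5,3)→(4,3,2)
flip: (4,3,2)→(2,-3,4)
translate: b→1 (≡-3 mod 4), so (2,-3,4)→(2,1,3)
reduced (well bottom): (2,1,3) with a≤c, −a<b≤a
well minimum = a = 2

2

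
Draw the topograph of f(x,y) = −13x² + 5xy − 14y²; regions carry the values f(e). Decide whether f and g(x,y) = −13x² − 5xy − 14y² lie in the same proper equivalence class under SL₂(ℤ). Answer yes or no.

D₁ = -703, D₂ = -703
f is negative-definite; reduce −f:
−f: reduced (well bottom): (13,-5,14) with a≤c, −a<b≤a
flip sign back: reduced form of f is (-13,5,-14)
g is negative-definite; reduce −g:
−g: reduced (well bottom): (13,5,14) with a≤c, −a<b≤a
flip sign back: reduced form of g is (-13,-5,-14)
reduced forms (-13, 5, -14) vs (-13, -5, -14) ⇒ inequivalent

no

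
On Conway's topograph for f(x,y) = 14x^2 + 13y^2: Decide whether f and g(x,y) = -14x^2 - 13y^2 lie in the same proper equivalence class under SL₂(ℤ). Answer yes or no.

D₁ = -728, D₂ = -728
f: flip: (14,0,13)→(13,0,14)
f: reduced (well bottom): (13,0,14) with a≤c, −a<b≤a
g is negative-definite; reduce −g:
−g: flip: (14,0,13)→(13,0,14)
−g: reduced (well bottom): (13,0,14) with a≤c, −a<b≤a
flip sign back: reduced form of g is (-13,0,-14)
reduced forms (13, 0, 14) vs (-13, 0, -14) ⇒ inequivalent

no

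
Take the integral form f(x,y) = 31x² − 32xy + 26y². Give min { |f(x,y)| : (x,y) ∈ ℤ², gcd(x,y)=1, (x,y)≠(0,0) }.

translate: b→30 (≡-32 mod 62), so (31,-32,26)→(31,30,25)
flip: (31,30,25)→(25,-30,31)
translate: b→20 (≡-30 mod 50), so (25,-30,31)→(25,20,26)
reduced (well bottom): (25,20,26) with a≤c, −a<b≤a
well minimum = a = 25

25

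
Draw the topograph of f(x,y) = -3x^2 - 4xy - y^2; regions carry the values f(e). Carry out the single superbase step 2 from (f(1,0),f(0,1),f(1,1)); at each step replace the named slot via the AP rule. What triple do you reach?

start (-3,-1,-8) = (f(1,0),f(0,1),f(1,1))
replace slot 2: 2·((-3)+(-8)) − (-1) = -21 → (-3,-21,-8)

-3,-21,-8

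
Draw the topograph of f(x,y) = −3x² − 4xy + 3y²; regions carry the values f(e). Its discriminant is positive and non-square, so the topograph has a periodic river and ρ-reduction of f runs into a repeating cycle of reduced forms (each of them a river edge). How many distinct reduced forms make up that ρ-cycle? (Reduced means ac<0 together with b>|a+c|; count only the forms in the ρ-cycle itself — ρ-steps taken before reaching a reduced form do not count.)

D = 52, ⌊√D⌋ = 7
descent: ρ → (3,4,-3)  [lands on river]
river: ρ → (-3,2,4)
river: ρ → (4,6,-1)
river: ρ → (-1,6,4)
river: ρ → (4,2,-3)
river: ρ → (-3,4,3)
river: ρ → (3,2,-4)
river: ρ → (-4,6,1)
river: ρ → (1,6,-4)
river: ρ → (-4,2,3)
ρ-cycle length = 10 (tail of 1 descent step not counted)

10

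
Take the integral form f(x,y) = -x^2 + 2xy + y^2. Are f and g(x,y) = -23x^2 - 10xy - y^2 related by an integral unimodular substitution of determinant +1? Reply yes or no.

D₁ = 8, D₂ = 8
river cycle of f (length 2): (1, 2, -1), (-1, 2, 1)
river cycle of g (length 2): (-1, 2, 1), (1, 2, -1)
cycles coincide ⇒ equivalent

yes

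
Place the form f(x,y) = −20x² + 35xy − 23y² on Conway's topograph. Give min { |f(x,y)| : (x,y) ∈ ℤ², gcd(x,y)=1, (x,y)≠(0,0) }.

translate: b→5 (≡-35 mod 40), so (20,-35,23)→(20,5,8)
flip: (20,5,8)→(8,-5,20)
reduced (well bottom): (8,-5,20) with a≤c, −a<b≤a
well minimum |f| = |-8| = 8 (negative-definite)

8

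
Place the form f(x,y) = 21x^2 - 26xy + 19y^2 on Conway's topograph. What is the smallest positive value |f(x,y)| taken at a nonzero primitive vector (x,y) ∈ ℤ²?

translate: b→16 (≡-26 mod 42), so (21,-26,19)→(21,16,14)
flip: (21,16,14)→(14,-16,21)
translate: b→12 (≡-16 mod 28), so (14,-16,21)→(14,12,19)
reduced (well bottom): (14,12,19) with a≤c, −a<b≤a
well minimum = a = 14

14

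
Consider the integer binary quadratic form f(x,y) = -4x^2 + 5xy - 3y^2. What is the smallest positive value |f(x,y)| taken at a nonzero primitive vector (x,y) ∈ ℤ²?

translate: b→3 (≡-5 mod 8), so (4,-5,3)→(4,3,2)
flip: (4,3,2)→(2,-3,4)
translate: b→1 (≡-3 mod 4), so (2,-3,4)→(2,1,3)
reduced (well bottom): (2,1,3) with a≤c, −a<b≤a
well minimum |f| = |-2| = 2 (negative-definite)

2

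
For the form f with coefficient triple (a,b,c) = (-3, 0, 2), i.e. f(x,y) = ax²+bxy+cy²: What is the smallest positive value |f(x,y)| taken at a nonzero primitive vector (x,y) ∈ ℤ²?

descent: ρ → (2,4,-1)  [lands on river]
river: ρ → (-1,4,2)
closes: descent 1, river 2
min |a| on river = 1

1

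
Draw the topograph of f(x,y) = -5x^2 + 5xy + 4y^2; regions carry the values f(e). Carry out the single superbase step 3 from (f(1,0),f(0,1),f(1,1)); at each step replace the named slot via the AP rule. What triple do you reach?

start (-5,4,4) = (f(1,0),f(0,1),f(1,1))
replace slot 3: 2·((-5)+4) − 4 = -6 → (-5,4,-6)

-5,4,-6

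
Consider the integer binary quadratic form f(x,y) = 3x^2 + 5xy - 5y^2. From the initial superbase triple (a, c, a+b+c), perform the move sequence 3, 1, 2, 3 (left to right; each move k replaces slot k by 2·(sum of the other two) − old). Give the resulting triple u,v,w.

start (3,-5,3) = (f(1,0),f(0,1),f(1,1))
replace slot 3: 2·(3+(-5)) − 3 = -7 → (3,-5,-7)
replace slot 1: 2·((-5)+(-7)) − 3 = -27 → (-27,-5,-7)
replace slot 2: 2·((-27)+(-7)) − (-5) = -63 → (-27,-63,-7)
replace slot 3: 2·((-27)+(-63)) − (-7) = -173 → (-27,-63,-173)

-27,-63,-173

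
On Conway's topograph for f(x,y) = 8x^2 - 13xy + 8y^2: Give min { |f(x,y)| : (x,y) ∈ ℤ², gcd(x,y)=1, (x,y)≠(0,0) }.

translate: b→3 (≡-13 mod 16), so (8,-13,8)→(8,3,3)
flip: (8,3,3)→(3,-3,8)
translate: b→3 (≡-3 mod 6), so (3,-3,8)→(3,3,8)
reduced (well bottom): (3,3,8) with a≤c, −a<b≤a
well minimum = a = 3

3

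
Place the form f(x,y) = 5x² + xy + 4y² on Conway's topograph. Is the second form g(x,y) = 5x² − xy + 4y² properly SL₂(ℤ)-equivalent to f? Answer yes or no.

D₁ = -79, D₂ = -79
f: flip: (5,1,4)→(4,-1,5)
f: reduced (well bottom): (4,-1,5) with a≤c, −a<b≤a
g: flip: (5,-1,4)→(4,1,5)
g: reduced (well bottom): (4,1,5) with a≤c, −a<b≤a
reduced forms (4, -1, 5) vs (4, 1, 5) ⇒ inequivalent

no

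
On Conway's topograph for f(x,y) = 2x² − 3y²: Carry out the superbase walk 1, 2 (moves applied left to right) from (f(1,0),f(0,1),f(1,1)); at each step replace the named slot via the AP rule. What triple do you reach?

start (2,-3,-1) = (f(1,0),f(0,1),f(1,1))
replace slot 1: 2·((-3)+(-1)) − 2 = -10 → (-10,-3,-1)
replace slot 2: 2·((-10)+(-1)) − (-3) = -19 → (-10,-19,-1)

-10,-19,-1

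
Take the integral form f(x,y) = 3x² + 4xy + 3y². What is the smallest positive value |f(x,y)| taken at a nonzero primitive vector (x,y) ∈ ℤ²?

translate: b→-2 (≡4 mod 6), so (3,4,3)→(3,-2,2)
flip: (3,-2,2)→(2,2,3)
reduced (well bottom): (2,2,3) with a≤c, −a<b≤a
well minimum = a = 2

2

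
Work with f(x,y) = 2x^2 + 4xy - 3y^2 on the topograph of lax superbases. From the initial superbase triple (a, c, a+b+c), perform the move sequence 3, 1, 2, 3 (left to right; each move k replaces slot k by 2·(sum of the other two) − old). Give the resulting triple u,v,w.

start (2,-3,3) = (f(1,0),f(0,1),f(1,1))
replace slot 3: 2·(2+(-3)) − 3 = -5 → (2,-3,-5)
replace slot 1: 2·((-3)+(-5)) − 2 = -18 → (-18,-3,-5)
replace slot 2: 2·((-18)+(-5)) − (-3) = -43 → (-18,-43,-5)
replace slot 3: 2·((-18)+(-43)) − (-5) = -117 → (-18,-43,-117)

-18,-43,-117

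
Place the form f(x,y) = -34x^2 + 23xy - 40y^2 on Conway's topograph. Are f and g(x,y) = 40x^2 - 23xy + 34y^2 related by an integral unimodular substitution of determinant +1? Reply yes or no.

D₁ = -4911, D₂ = -4911
f is negative-definite; reduce −f:
−f: reduced (well bottom): (34,-23,40) with a≤c, −a<b≤a
flip sign back: reduced form of f is (-34,23,-40)
g: flip: (40,-23,34)→(34,23,40)
g: reduced (well bottom): (34,23,40) with a≤c, −a<b≤a
reduced forms (-34, 23, -40) vs (34, 23, 40) ⇒ inequivalent

no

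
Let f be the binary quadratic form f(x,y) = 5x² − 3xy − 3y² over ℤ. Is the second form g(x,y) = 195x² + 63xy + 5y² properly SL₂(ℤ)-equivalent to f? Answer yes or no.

D₁ = 69, D₂ = 69
river cycle of f (length 4): (-3, 3, 5), (5, 7, -1), (-1, 7, 5), (5, 3, -3)
river cycle of g (length 4): (5, 7, -1), (-1, 7, 5), (5, 3, -3), (-3, 3, 5)
cycles coincide ⇒ equivalent

yes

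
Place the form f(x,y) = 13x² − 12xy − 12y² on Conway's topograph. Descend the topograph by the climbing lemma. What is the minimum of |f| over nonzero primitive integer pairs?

descent: ρ → (-12,12,13)  [lands on river]
river: ρ → (13,14,-11)
river: ρ → (-11,8,16)
river: ρ → (16,24,-3)
river: ρ → (-3,24,16)
river: ρ → (16,8,-11)
river: ρ → (-11,14,13)
river: ρ → (13,12,-12)
closes: descent 1, river 8
min |a| on river = 3

3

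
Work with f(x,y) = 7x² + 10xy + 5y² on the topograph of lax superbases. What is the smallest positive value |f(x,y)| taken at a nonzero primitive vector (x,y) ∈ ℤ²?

translate: b→-4 (≡10 mod 14), so (7,10,5)→(7,-4,2)
flip: (7,-4,2)→(2,4,7)
translate: b→0 (≡4 mod 4), so (2,4,7)→(2,0,5)
reduced (well bottom): (2,0,5) with a≤c, −a<b≤a
well minimum = a = 2

2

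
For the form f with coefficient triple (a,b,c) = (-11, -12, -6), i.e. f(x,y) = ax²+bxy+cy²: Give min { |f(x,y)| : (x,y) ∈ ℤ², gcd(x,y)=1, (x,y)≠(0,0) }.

translate: b→-10 (≡12 mod 22), so (11,12,6)→(11,-10,5)
flip: (11,-10,5)→(5,10,11)
translate: b→0 (≡10 mod 10), so (5,10,11)→(5,0,6)
reduced (well bottom): (5,0,6) with a≤c, −a<b≤a
well minimum |f| = |-5| = 5 (negative-definite)

5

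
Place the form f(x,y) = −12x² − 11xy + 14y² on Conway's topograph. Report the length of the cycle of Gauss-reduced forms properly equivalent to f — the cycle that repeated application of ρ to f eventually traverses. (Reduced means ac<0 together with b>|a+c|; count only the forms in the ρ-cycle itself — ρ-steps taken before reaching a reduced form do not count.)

D = 793, ⌊√D⌋ = 28
descent: ρ → (14,11,-12)  [lands on river]
river: ρ → (-12,13,13)
river: ρ → (13,13,-12)
river: ρ → (-12,11,14)
river: ρ → (14,17,-9)
river: ρ → (-9,19,12)
river: ρ → (12,5,-16)
river: ρ → (-16,27,1)
river: ρ → (1,27,-16)
river: ρ → (-16,5,12)
river: ρ → (12,19,-9)
river: ρ → (-9,17,14)
ρ-cycle length = 12 (tail of 1 descent step not counted)

12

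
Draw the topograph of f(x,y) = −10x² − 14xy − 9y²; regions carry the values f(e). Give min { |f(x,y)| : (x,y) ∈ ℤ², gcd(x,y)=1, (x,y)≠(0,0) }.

translate: b→-6 (≡14 mod 20), so (10,14,9)→(10,-6,5)
flip: (10,-6,5)→(5,6,10)
translate: b→-4 (≡6 mod 10), so (5,6,10)→(5,-4,9)
reduced (well bottom): (5,-4,9) with a≤c, −a<b≤a
well minimum |f| = |-5| = 5 (negative-definite)

5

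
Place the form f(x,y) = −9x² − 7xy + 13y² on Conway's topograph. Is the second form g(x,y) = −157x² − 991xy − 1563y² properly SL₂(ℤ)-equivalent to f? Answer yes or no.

D₁ = 517, D₂ = 517
river cycle of f (length 10): (13, 7, -9), (-9, 11, 11), (11, 11, -9), (-9, 7, 13), (13, 19, -3), (-3, 17, 19), (19, 21, -1), (-1, 21, 19), (19, 17, -3), (-3, 19, 13)
river cycle of g (length 10): (-3, 19, 13), (13, 7, -9), (-9, 11, 11), (11, 11, -9), (-9, 7, 13), (13, 19, -3), (-3, 17, 19), (19, 21, -1), (-1, 21, 19), (19, 17, -3)
cycles coincide ⇒ equivalent

yes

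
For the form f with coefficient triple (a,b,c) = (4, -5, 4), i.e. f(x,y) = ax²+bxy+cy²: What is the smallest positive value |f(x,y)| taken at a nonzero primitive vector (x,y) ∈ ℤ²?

translate: b→3 (≡-5 mod 8), so (4,-5,4)→(4,3,3)
flip: (4,3,3)→(3,-3,4)
translate: b→3 (≡-3 mod 6), so (3,-3,4)→(3,3,4)
reduced (well bottom): (3,3,4) with a≤c, −a<b≤a
well minimum = a = 3

3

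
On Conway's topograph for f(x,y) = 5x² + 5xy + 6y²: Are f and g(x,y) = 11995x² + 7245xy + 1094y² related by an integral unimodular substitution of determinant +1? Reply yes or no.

D₁ = -95, D₂ = -95
f: reduced (well bottom): (5,5,6) with a≤c, −a<b≤a
g: flip: (11995,7245,1094)→(1094,-7245,11995)
g: translate: b→-681 (≡-7245 mod 2188), so (1094,-7245,11995)→(1094,-681,106)
g: flip: (1094,-681,106)→(106,681,1094)
g: translate: b→45 (≡681 mod 212), so (106,681,1094)→(106,45,5)
g: flip: (106,45,5)→(5,-45,106)
g: translate: b→5 (≡-45 mod 10), so (5,-45,106)→(5,5,6)
g: reduced (well bottom): (5,5,6) with a≤c, −a<b≤a
reduced forms (5, 5, 6) vs (5, 5, 6) ⇒ equivalent

yes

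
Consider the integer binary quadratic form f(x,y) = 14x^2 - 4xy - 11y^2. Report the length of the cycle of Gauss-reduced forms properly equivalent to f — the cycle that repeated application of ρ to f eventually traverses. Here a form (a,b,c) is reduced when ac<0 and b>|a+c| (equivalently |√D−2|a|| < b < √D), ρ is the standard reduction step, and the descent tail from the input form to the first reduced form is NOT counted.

D = 632, ⌊√D⌋ = 25
descent: ρ → (-11,4,14)  [lands on river]
river: ρ → (14,24,-1)
river: ρ → (-1,24,14)
river: ρ → (14,4,-11)
river: ρ → (-11,18,7)
river: ρ → (7,24,-2)
river: ρ → (-2,24,7)
river: ρ → (7,18,-11)
ρ-cycle length = 8 (tail of 1 descent step not counted)

8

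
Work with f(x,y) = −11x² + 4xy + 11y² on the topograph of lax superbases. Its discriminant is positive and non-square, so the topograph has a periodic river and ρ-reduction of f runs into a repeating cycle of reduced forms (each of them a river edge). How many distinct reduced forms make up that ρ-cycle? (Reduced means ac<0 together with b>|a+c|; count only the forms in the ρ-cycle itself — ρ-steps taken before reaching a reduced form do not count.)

D = 500, ⌊√D⌋ = 22
river: ρ → (11,18,-4)
river: ρ → (-4,22,1)
river: ρ → (1,22,-4)
river: ρ → (-4,18,11)
river: ρ → (11,4,-11)
river: ρ → (-11,18,4)
river: ρ → (4,22,-1)
river: ρ → (-1,22,4)
river: ρ → (4,18,-11)
river: ρ → (-11,4,11)
ρ-cycle length = 10 (tail of 0 descent steps not counted)

10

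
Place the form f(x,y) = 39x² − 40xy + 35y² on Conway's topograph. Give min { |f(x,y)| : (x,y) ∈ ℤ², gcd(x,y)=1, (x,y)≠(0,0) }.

translate: b→38 (≡-40 mod 78), so (39,-40,35)→(39,38,34)
flip: (39,38,34)→(34,-38,39)
translate: b→30 (≡-38 mod 68), so (34,-38,39)→(34,30,35)
reduced (well bottom): (34,30,35) with a≤c, −a<b≤a
well minimum = a = 34

34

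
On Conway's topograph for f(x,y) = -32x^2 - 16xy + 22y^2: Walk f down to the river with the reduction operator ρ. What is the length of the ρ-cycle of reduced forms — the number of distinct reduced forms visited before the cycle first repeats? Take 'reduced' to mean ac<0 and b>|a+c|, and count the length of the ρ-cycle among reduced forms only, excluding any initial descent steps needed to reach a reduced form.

D = 3072, ⌊√D⌋ = 55
descent: ρ → (22,16,-32)  [lands on river]
river: ρ → (-32,48,6)
river: ρ → (6,48,-32)
river: ρ → (-32,16,22)
river: ρ → (22,28,-26)
river: ρ → (-26,24,24)
river: ρ → (24,24,-26)
river: ρ → (-26,28,22)
ρ-cycle length = 8 (tail of 1 descent step not counted)

8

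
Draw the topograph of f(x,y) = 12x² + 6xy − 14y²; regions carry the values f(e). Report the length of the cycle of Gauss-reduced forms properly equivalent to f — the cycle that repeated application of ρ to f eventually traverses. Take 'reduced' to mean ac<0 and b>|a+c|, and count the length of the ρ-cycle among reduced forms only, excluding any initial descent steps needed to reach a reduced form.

D = 708, ⌊√D⌋ = 26
river: ρ → (-14,22,4)
river: ρ → (4,26,-2)
river: ρ → (-2,26,4)
river: ρ → (4,22,-14)
river: ρ → (-14,6,12)
river: ρ → (12,18,-8)
river: ρ → (-8,14,16)
river: ρ → (16,18,-6)
river: ρ → (-6,18,16)
river: ρ → (16,14,-8)
river: ρ → (-8,18,12)
river: ρ → (12,6,-14)
ρ-cycle length = 12 (tail of 0 descent steps not counted)

12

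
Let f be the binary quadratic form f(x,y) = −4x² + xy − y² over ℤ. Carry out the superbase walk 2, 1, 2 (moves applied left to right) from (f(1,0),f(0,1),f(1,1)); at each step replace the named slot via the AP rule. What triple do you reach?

start (-4,-1,-4) = (f(1,0),f(0,1),f(1,1))
replace slot 2: 2·((-4)+(-4)) − (-1) = -15 → (-4,-15,-4)
replace slot 1: 2·((-15)+(-4)) − (-4) = -34 → (-34,-15,-4)
replace slot 2: 2·((-34)+(-4)) − (-15) = -61 → (-34,-61,-4)

-34,-61,-4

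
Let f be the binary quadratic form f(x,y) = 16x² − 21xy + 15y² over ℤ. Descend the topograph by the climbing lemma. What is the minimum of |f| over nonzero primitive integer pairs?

translate: b→11 (≡-21 mod 32), so (16,-21,15)→(16,11,10)
flip: (16,11,10)→(10,-11,16)
translate: b→9 (≡-11 mod 20), so (10,-11,16)→(10,9,15)
reduced (well bottom): (10,9,15) with a≤c, −a<b≤a
well minimum = a = 10

10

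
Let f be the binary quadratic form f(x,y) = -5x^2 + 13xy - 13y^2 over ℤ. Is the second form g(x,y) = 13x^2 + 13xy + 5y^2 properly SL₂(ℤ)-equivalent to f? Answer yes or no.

D₁ = -91, D₂ = -91
f is negative-definite; reduce −f:
−f: translate: b→-3 (≡-13 mod 10), so (5,-13,13)→(5,-3,5)
−f: flip: (5,-3,5)→(5,3,5)
−f: reduced (well bottom): (5,3,5) with a≤c, −a<b≤a
flip sign back: reduced form of f is (-5,-3,-5)
g: flip: (13,13,5)→(5,-13,13)
g: translate: b→-3 (≡-13 mod 10), so (5,-13,13)→(5,-3,5)
g: flip: (5,-3,5)→(5,3,5)
g: reduced (well bottom): (5,3,5) with a≤c, −a<b≤a
reduced forms (-5, -3, -5) vs (5, 3, 5) ⇒ inequivalent

no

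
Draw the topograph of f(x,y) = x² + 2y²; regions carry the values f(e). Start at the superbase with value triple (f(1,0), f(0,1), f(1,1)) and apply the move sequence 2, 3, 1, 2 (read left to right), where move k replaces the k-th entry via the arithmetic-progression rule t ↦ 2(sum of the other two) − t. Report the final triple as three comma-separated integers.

start (1,2,3) = (f(1,0),f(0,1),f(1,1))
replace slot 2: 2·(1+3) − 2 = 6 → (1,6,3)
replace slot 3: 2·(1+6) − 3 = 11 → (1,6,11)
replace slot 1: 2·(6+11) − 1 = 33 → (33,6,11)
replace slot 2: 2·(33+11) − 6 = 82 → (33,82,11)

33,82,11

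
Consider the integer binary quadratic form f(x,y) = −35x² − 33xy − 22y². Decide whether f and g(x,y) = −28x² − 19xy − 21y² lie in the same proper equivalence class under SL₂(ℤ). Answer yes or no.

D₁ = -1991, D₂ = -1991
f is negative-definite; reduce −f:
−f: flip: (35,33,22)→(22,-33,35)
−f: translate: b→11 (≡-33 mod 44), so (22,-33,35)→(22,11,24)
−f: reduced (well bottom): (22,11,24) with a≤c, −a<b≤a
flip sign back: reduced form of f is (-22,-11,-24)
g is negative-definite; reduce −g:
−g: flip: (28,19,21)→(21,-19,28)
−g: reduced (well bottom): (21,-19,28) with a≤c, −a<b≤a
flip sign back: reduced form of g is (-21,19,-28)
reduced forms (-22, -11, -24) vs (-21, 19, -28) ⇒ inequivalent

no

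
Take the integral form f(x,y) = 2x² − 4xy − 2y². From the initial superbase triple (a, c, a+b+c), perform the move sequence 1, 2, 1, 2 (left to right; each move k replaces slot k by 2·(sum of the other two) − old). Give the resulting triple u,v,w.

start (2,-2,-4) = (f(1,0),f(0,1),f(1,1))
replace slot 1: 2·((-2)+(-4)) − 2 = -14 → (-14,-2,-4)
replace slot 2: 2·((-14)+(-4)) − (-2) = -34 → (-14,-34,-4)
replace slot 1: 2·((-34)+(-4)) − (-14) = -62 → (-62,-34,-4)
replace slot 2: 2·((-62)+(-4)) − (-34) = -98 → (-62,-98,-4)

-62,-98,-4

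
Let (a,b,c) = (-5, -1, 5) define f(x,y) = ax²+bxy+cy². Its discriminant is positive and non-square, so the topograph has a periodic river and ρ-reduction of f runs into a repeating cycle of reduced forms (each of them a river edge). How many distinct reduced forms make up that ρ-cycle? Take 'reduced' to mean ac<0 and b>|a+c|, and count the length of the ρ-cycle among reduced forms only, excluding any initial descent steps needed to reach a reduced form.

D = 101, ⌊√D⌋ = 10
descent: ρ → (5,1,-5)  [lands on river]
river: ρ → (-5,9,1)
river: ρ → (1,9,-5)
river: ρ → (-5,1,5)
river: ρ → (5,9,-1)
river: ρ → (-1,9,5)
ρ-cycle length = 6 (tail of 1 descent step not counted)

6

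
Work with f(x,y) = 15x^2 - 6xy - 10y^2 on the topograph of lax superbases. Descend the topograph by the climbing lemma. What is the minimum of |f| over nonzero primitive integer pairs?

descent: ρ → (-10,6,15)  [lands on river]
river: ρ → (15,24,-1)
river: ρ → (-1,24,15)
river: ρ → (15,6,-10)
river: ρ → (-10,14,11)
river: ρ → (11,8,-13)
river: ρ → (-13,18,6)
river: ρ → (6,18,-13)
river: ρ → (-13,8,11)
river: ρ → (11,14,-10)
closes: descent 1, river 10
min |a| on river = 1

1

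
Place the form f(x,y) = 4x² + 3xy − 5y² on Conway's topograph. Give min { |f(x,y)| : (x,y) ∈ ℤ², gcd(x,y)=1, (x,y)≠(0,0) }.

river: ρ → (-5,7,2)
river: ρ → (2,9,-1)
river: ρ → (-1,9,2)
river: ρ → (2,7,-5)
river: ρ → (-5,3,4)
river: ρ → (4,5,-4)
river: ρ → (-4,3,5)
river: ρ → (5,7,-2)
river: ρ → (-2,9,1)
river: ρ → (1,9,-2)
river: ρ → (-2,7,5)
river: ρ → (5,3,-4)
river: ρ → (-4,5,4)
river: ρ → (4,3,-5)
closes: descent 0, river 14
min |a| on river = 1

1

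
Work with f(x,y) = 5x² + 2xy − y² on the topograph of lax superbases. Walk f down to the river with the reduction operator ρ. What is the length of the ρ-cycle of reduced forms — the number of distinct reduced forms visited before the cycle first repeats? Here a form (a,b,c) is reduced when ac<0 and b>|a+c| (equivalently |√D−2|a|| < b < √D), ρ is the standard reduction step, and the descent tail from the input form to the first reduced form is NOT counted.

D = 24, ⌊√D⌋ = 4
descent: ρ → (-1,4,2)  [lands on river]
river: ρ → (2,4,-1)
ρ-cycle length = 2 (tail of 1 descent step not counted)

2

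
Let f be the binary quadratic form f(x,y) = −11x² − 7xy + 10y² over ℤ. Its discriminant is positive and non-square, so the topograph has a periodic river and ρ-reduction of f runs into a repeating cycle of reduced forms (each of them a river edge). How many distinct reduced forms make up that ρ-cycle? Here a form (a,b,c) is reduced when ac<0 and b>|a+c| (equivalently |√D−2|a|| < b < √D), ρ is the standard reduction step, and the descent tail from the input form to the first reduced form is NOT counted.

D = 489, ⌊√D⌋ = 22
descent: ρ → (10,7,-11)  [lands on river]
river: ρ → (-11,15,6)
river: ρ → (6,21,-2)
river: ρ → (-2,19,16)
river: ρ → (16,13,-5)
river: ρ → (-5,17,10)
river: ρ → (10,3,-12)
river: ρ → (-12,21,1)
river: ρ → (1,21,-12)
river: ρ → (-12,3,10)
river: ρ → (10,17,-5)
river: ρ → (-5,13,16)
river: ρ → (16,19,-2)
river: ρ → (-2,21,6)
river: ρ → (6,15,-11)
river: ρ → (-11,7,10)
river: ρ → (10,13,-8)
river: ρ → (-8,19,4)
river: ρ → (4,21,-3)
river: ρ → (-3,21,4)
river: ρ → (4,19,-8)
river: ρ → (-8,13,10)
ρ-cycle length = 22 (tail of 1 descent step not counted)

22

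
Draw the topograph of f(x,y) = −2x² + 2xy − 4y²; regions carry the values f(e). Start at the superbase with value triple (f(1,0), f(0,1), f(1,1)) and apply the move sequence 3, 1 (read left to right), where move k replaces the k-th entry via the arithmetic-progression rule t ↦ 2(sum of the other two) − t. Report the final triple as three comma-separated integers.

start (-2,-4,-4) = (f(1,0),f(0,1),f(1,1))
replace slot 3: 2·((-2)+(-4)) − (-4) = -8 → (-2,-4,-8)
replace slot 1: 2·((-4)+(-8)) − (-2) = -22 → (-22,-4,-8)

-22,-4,-8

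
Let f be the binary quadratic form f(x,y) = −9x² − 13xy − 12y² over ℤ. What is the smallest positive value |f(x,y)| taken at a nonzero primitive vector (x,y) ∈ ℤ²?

translate: b→-5 (≡13 mod 18), so (9,13,12)→(9,-5,8)
flip: (9,-5,8)→(8,5,9)
reduced (well bottom): (8,5,9) with a≤c, −a<b≤a
well minimum |f| = |-8| = 8 (negative-definite)

8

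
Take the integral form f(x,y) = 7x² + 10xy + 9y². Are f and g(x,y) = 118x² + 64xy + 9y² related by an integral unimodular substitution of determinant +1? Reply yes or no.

D₁ = -152, D₂ = -152
f: translate: b→-4 (≡10 mod 14), so (7,10,9)→(7,-4,6)
f: flip: (7,-4,6)→(6,4,7)
f: reduced (well bottom): (6,4,7) with a≤c, −a<b≤a
g: flip: (118,64,9)→(9,-64,118)
g: translate: b→8 (≡-64 mod 18), so (9,-64,118)→(9,8,6)
g: flip: (9,8,6)→(6,-8,9)
g: translate: b→4 (≡-8 mod 12), so (6,-8,9)→(6,4,7)
g: reduced (well bottom): (6,4,7) with a≤c, −a<b≤a
reduced forms (6, 4, 7) vs (6, 4, 7) ⇒ equivalent

yes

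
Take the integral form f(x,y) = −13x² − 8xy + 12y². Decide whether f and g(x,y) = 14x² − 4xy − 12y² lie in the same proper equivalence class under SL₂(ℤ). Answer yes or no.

D₁ = 688, D₂ = 688
river cycle of f (length 16): (12, 8, -13), (-13, 18, 7), (7, 24, -4), (-4, 24, 7), (7, 18, -13), (-13, 8, 12), (12, 16, -9), (-9, 20, 8), (8, 12, -17), (-17, 22, 3), … (6 more)
river cycle of g (length 10): (-12, 4, 14), (14, 24, -2), (-2, 24, 14), (14, 4, -12), (-12, 20, 6), (6, 16, -18), (-18, 20, 4), (4, 20, -18), (-18, 16, 6), (6, 20, -12)
cycles differ ⇒ inequivalent

no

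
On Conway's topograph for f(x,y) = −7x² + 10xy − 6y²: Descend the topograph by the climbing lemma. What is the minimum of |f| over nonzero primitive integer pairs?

translate: b→4 (≡-10 mod 14), so (7,-10,6)→(7,4,3)
flip: (7,4,3)→(3,-4,7)
translate: b→2 (≡-4 mod 6), so (3,-4,7)→(3,2,6)
reduced (well bottom): (3,2,6) with a≤c, −a<b≤a
well minimum |f| = |-3| = 3 (negative-definite)

3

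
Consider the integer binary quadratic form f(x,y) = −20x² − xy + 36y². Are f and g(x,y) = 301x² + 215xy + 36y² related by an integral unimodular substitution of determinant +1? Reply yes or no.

D₁ = 2881, D₂ = 2881
river cycle of f (length 82): (-20, 39, 17), (17, 29, -30), (-30, 31, 16), (16, 33, -28), (-28, 23, 21), (21, 19, -30), (-30, 41, 10), (10, 39, -34), (-34, 29, 15), (15, 31, -32), … (72 more)
river cycle of g (length 82): (-20, 39, 17), (17, 29, -30), (-30, 31, 16), (16, 33, -28), (-28, 23, 21), (21, 19, -30), (-30, 41, 10), (10, 39, -34), (-34, 29, 15), (15, 31, -32), … (72 more)
cycles coincide ⇒ equivalent

yes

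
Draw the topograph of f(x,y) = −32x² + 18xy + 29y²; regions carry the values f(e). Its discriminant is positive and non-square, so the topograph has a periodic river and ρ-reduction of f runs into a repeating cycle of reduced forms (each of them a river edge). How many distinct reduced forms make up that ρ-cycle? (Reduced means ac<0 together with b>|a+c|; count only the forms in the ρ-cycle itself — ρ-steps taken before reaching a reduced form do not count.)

D = 4036, ⌊√D⌋ = 63
river: ρ → (29,40,-21)
river: ρ → (-21,44,25)
river: ρ → (25,56,-9)
river: ρ → (-9,52,37)
river: ρ → (37,22,-24)
river: ρ → (-24,26,35)
river: ρ → (35,44,-15)
river: ρ → (-15,46,32)
river: ρ → (32,18,-29)
river: ρ → (-29,40,21)
river: ρ → (21,44,-25)
river: ρ → (-25,56,9)
river: ρ → (9,52,-37)
river: ρ → (-37,22,24)
river: ρ → (24,26,-35)
river: ρ → (-35,44,15)
river: ρ → (15,46,-32)
river: ρ → (-32,18,29)
ρ-cycle length = 18 (tail of 0 descent steps not counted)

18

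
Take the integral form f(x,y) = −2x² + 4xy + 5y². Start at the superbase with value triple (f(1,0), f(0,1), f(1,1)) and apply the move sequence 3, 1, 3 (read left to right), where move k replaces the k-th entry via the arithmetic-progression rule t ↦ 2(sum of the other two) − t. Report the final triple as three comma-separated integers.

start (-2,5,7) = (f(1,0),f(0,1),f(1,1))
replace slot 3: 2·((-2)+5) − 7 = -1 → (-2,5,-1)
replace slot 1: 2·(5+(-1)) − (-2) = 10 → (10,5,-1)
replace slot 3: 2·(10+5) − (-1) = 31 → (10,5,31)

10,5,31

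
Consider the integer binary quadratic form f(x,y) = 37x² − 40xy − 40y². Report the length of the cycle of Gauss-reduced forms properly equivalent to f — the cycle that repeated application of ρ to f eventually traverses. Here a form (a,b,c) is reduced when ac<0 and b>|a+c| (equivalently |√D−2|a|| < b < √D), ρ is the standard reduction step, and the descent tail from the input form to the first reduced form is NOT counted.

D = 7520, ⌊√D⌋ = 86
descent: ρ → (-40,40,37)  [lands on river]
river: ρ → (37,34,-43)
river: ρ → (-43,52,28)
river: ρ → (28,60,-35)
river: ρ → (-35,80,8)
river: ρ → (8,80,-35)
river: ρ → (-35,60,28)
river: ρ → (28,52,-43)
river: ρ → (-43,34,37)
river: ρ → (37,40,-40)
ρ-cycle length = 10 (tail of 1 descent step not counted)

10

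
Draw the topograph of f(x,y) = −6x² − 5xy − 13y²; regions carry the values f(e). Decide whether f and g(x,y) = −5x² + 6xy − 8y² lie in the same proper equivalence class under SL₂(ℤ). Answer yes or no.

D₁ = -287, D₂ = -124
discriminants differ ⇒ not SL₂(ℤ)-equivalent

no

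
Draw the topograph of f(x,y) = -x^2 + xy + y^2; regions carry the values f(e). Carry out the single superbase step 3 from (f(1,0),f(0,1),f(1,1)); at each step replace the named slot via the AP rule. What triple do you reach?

start (-1,1,1) = (f(1,0),f(0,1),f(1,1))
replace slot 3: 2·((-1)+1) − 1 = -1 → (-1,1,-1)

-1,1,-1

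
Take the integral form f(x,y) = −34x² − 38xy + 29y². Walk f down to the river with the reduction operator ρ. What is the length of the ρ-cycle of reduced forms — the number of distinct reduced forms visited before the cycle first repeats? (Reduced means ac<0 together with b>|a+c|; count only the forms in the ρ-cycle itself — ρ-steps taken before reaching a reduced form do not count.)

D = 5388, ⌊√D⌋ = 73
descent: ρ → (29,38,-34)  [lands on river]
river: ρ → (-34,30,33)
river: ρ → (33,36,-31)
river: ρ → (-31,26,38)
river: ρ → (38,50,-19)
river: ρ → (-19,64,17)
river: ρ → (17,72,-3)
river: ρ → (-3,72,17)
river: ρ → (17,64,-19)
river: ρ → (-19,50,38)
river: ρ → (38,26,-31)
river: ρ → (-31,36,33)
river: ρ → (33,30,-34)
river: ρ → (-34,38,29)
river: ρ → (29,20,-43)
river: ρ → (-43,66,6)
river: ρ → (6,66,-43)
river: ρ → (-43,20,29)
ρ-cycle length = 18 (tail of 1 descent step not counted)

18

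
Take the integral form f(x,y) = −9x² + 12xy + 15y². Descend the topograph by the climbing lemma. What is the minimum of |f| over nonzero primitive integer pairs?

river: ρ → (15,18,-6)
river: ρ → (-6,18,15)
river: ρ → (15,12,-9)
river: ρ → (-9,24,3)
river: ρ → (3,24,-9)
river: ρ → (-9,12,15)
closes: descent 0, river 6
min |a| on river = 3

3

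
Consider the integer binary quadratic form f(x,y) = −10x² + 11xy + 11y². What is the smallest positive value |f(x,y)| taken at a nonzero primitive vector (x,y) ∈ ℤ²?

river: ρ → (11,11,-10)
river: ρ → (-10,9,12)
river: ρ → (12,15,-7)
river: ρ → (-7,13,14)
river: ρ → (14,15,-6)
river: ρ → (-6,21,5)
river: ρ → (5,19,-10)
river: ρ → (-10,21,3)
river: ρ → (3,21,-10)
river: ρ → (-10,19,5)
river: ρ → (5,21,-6)
river: ρ → (-6,15,14)
river: ρ → (14,13,-7)
river: ρ → (-7,15,12)
river: ρ → (12,9,-10)
river: ρ → (-10,11,11)
closes: descent 0, river 16
min |a| on river = 3

3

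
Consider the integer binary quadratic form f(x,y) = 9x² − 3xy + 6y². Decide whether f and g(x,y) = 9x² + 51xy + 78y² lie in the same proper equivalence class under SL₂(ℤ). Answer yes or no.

D₁ = -207, D₂ = -207
f: flip: (9,-3,6)→(6,3,9)
f: reduced (well bottom): (6,3,9) with a≤c, −a<b≤a
g: translate: b→-3 (≡51 mod 18), so (9,51,78)→(9,-3,6)
g: flip: (9,-3,6)→(6,3,9)
g: reduced (well bottom): (6,3,9) with a≤c, −a<b≤a
reduced forms (6, 3, 9) vs (6, 3, 9) ⇒ equivalent

yes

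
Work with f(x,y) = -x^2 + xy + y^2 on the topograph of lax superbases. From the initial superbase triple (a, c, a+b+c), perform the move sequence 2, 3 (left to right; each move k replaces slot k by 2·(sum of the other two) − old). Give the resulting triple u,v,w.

start (-1,1,1) = (f(1,0),f(0,1),f(1,1))
replace slot 2: 2·((-1)+1) − 1 = -1 → (-1,-1,1)
replace slot 3: 2·((-1)+(-1)) − 1 = -5 → (-1,-1,-5)

-1,-1,-5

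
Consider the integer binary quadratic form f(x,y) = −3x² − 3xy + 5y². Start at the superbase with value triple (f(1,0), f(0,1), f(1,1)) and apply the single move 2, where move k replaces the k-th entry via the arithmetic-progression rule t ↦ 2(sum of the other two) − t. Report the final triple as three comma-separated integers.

start (-3,5,-1) = (f(1,0),f(0,1),f(1,1))
replace slot 2: 2·((-3)+(-1)) − 5 = -13 → (-3,-13,-1)

-3,-13,-1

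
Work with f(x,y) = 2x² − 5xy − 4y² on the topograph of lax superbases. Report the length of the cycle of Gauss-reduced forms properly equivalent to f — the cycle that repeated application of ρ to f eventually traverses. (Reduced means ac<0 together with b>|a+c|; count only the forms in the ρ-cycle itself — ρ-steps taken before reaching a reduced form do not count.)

D = 57, ⌊√D⌋ = 7
descent: ρ → (-4,5,2)  [lands on river]
river: ρ → (2,7,-1)
river: ρ → (-1,7,2)
river: ρ → (2,5,-4)
river: ρ → (-4,3,3)
river: ρ → (3,3,-4)
ρ-cycle length = 6 (tail of 1 descent step not counted)

6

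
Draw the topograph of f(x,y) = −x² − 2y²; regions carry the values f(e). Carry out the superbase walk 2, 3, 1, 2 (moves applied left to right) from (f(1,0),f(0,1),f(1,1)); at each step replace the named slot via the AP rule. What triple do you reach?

start (-1,-2,-3) = (f(1,0),f(0,1),f(1,1))
replace slot 2: 2·((-1)+(-3)) − (-2) = -6 → (-1,-6,-3)
replace slot 3: 2·((-1)+(-6)) − (-3) = -11 → (-1,-6,-11)
replace slot 1: 2·((-6)+(-11)) − (-1) = -33 → (-33,-6,-11)
replace slot 2: 2·((-33)+(-11)) − (-6) = -82 → (-33,-82,-11)

-33,-82,-11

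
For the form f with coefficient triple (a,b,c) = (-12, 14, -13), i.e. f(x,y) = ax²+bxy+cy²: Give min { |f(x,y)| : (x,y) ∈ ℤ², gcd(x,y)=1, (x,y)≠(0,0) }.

translate: b→10 (≡-14 mod 24), so (12,-14,13)→(12,10,11)
flip: (12,10,11)→(11,-10,12)
reduced (well bottom): (11,-10,12) with a≤c, −a<b≤a
well minimum |f| = |-11| = 11 (negative-definite)

11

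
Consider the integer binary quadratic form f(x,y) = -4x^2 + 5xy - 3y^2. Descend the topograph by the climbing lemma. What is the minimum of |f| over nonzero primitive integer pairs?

translate: b→3 (≡-5 mod 8), so (4,-5,3)→(4,3,2)
flip: (4,3,2)→(2,-3,4)
translate: b→1 (≡-3 mod 4), so (2,-3,4)→(2,1,3)
reduced (well bottom): (2,1,3) with a≤c, −a<b≤a
well minimum |f| = |-2| = 2 (negative-definite)

2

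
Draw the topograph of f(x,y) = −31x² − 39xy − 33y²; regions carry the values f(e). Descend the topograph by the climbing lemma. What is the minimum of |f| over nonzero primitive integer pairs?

translate: b→-23 (≡39 mod 62), so (31,39,33)→(31,-23,25)
flip: (31,-23,25)→(25,23,31)
reduced (well bottom): (25,23,31) with a≤c, −a<b≤a
well minimum |f| = |-25| = 25 (negative-definite)

25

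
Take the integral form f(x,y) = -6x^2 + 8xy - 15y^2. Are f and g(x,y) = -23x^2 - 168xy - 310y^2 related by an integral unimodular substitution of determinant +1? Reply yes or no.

D₁ = -296, D₂ = -296
f is negative-definite; reduce −f:
−f: translate: b→4 (≡-8 mod 12), so (6,-8,15)→(6,4,13)
−f: reduced (well bottom): (6,4,13) with a≤c, −a<b≤a
flip sign back: reduced form of f is (-6,-4,-13)
g is negative-definite; reduce −g:
−g: translate: b→-16 (≡168 mod 46), so (23,168,310)→(23,-16,6)
−g: flip: (23,-16,6)→(6,16,23)
−g: translate: b→4 (≡16 mod 12), so (6,16,23)→(6,4,13)
−g: reduced (well bottom): (6,4,13) with a≤c, −a<b≤a
flip sign back: reduced form of g is (-6,-4,-13)
reduced forms (-6, -4, -13) vs (-6, -4, -13) ⇒ equivalent

yes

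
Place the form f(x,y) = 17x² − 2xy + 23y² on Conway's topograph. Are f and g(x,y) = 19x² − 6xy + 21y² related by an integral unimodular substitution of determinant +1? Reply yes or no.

D₁ = -1560, D₂ = -1560
f: reduced (well bottom): (17,-2,23) with a≤c, −a<b≤a
g: reduced (well bottom): (19,-6,21) with a≤c, −a<b≤a
reduced forms (17, -2, 23) vs (19, -6, 21) ⇒ inequivalent

no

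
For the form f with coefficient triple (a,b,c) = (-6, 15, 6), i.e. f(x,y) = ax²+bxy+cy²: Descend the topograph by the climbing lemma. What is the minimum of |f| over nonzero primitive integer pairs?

river: ρ → (6,9,-12)
river: ρ → (-12,15,3)
river: ρ → (3,15,-12)
river: ρ → (-12,9,6)
river: ρ → (6,15,-6)
river: ρ → (-6,9,12)
river: ρ → (12,15,-3)
river: ρ → (-3,15,12)
river: ρ → (12,9,-6)
river: ρ → (-6,15,6)
closes: descent 0, river 10
min |a| on river = 3

3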